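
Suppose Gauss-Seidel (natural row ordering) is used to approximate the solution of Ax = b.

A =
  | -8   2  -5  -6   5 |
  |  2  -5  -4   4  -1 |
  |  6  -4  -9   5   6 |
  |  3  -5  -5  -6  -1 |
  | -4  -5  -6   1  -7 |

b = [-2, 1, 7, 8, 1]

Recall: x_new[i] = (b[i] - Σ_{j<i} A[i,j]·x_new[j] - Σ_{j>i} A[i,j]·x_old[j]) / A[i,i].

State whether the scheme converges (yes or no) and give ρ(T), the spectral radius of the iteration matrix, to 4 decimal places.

Let D = diag(-8, -5, -9, -6, -7); L, U the strict triangles.
T_GS = -(D+L)⁻¹U: row 0 first, T[0,4] = -(5)/(-8) = +0.6250; later rows by forward substitution.
  T[0,:] = [+0.0000 +0.2500 -0.6250 -0.7500 +0.6250]
  T[1,:] = [+0.0000 +0.1000 -1.0500 +0.5000 +0.0500]
  T[2,:] = [+0.0000 +0.1222 +0.0500 -0.1667 +1.0611]
  T[3,:] = [+0.0000 -0.0602 +0.5208 -0.6528 -0.7801]
  T[4,:] = [+0.0000 -0.3276 +1.1387 +0.1210 -1.4138]
|λ(T)| sorted: 1.6439, 0.9776, 0.6955, 0.0095, 0.0000.
spectral radius ρ = 1.6439; 1.6439 > 1, so it fails to converge.

no, ρ = 1.6439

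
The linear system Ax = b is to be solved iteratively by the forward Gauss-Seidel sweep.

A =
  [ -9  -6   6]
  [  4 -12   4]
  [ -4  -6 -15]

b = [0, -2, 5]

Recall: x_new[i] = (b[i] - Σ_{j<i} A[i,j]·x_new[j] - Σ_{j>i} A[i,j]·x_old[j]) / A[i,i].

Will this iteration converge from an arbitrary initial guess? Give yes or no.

yes

Write A = D+L+U with D = diag(-9, -12, -15).
Gauss-Seidel: T = -(D+L)⁻¹U, row 0 first, T[0,2] = -(6)/(-9) = +0.6667; later rows by forward substitution.
  T[0,:] = [+0.0000  -0.6667  +0.6667]
  T[1,:] = [+0.0000  -0.2222  +0.5556]
  T[2,:] = [+0.0000  +0.2667  -0.4000]
|roots of det(T-λI)|: 0.7061, 0.0839, 0.0000.
spectral radius ρ = 0.7061; 0.7061 < 1 ⇒ converges.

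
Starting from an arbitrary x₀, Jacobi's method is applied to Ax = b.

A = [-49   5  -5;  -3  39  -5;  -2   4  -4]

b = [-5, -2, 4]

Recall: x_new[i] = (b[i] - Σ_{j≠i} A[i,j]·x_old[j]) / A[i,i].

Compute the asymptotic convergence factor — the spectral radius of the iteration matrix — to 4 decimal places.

A = D + L + U where D = diag(-49, 39, -4).
Jacobi: T = -D⁻¹(L+U), T[1,2] = -(-5)/(39) = +0.1282; T[1,1] = 0.
  T[0,:] = [+0.0000, +0.1020, -0.1020]
  T[1,:] = [+0.0769, +0.0000, +0.1282]
  T[2,:] = [-0.5000, +1.0000, +0.0000]
moduli |λ_i(T)| = 0.4668, 0.3872, 0.0796.
spectral radius ρ = 0.4668; 0.4668 < 1, so it converges for any x₀.

0.4668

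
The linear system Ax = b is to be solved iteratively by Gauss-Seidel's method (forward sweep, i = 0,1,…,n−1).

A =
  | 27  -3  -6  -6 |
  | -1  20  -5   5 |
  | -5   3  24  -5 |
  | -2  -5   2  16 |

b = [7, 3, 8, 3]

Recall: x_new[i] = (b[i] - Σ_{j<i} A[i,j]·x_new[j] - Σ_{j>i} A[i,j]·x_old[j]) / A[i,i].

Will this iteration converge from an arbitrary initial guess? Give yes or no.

A = D + L + U where D = diag(27, 20, 24, 16).
Gauss-Seidel: T = -(D+L)⁻¹U, row 0 first, T[0,3] = -(-6)/(27) = +0.2222; later rows by forward substitution.
  T[0,:] = [+0.0000 +0.1111 +0.2222 +0.2222]
  T[1,:] = [+0.0000 +0.0056 +0.2611 -0.2389]
  T[2,:] = [+0.0000 +0.0225 +0.0137 +0.2845]
  T[3,:] = [+0.0000 +0.0128 +0.1077 -0.0824]
eigenvalue magnitudes: 0.2120, 0.1689, 0.0202, 0.0000.
ρ = 0.2120; 0.2120 < 1: convergent.

yes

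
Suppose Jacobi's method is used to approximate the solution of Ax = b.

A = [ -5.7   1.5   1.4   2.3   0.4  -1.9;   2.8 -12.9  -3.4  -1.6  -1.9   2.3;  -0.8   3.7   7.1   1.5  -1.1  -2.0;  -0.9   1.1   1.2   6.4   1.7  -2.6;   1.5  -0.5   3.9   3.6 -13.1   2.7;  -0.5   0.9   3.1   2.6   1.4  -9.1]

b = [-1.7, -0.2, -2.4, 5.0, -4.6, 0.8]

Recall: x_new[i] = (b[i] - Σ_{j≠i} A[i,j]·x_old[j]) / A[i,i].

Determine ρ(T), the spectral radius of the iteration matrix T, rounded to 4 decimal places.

0.9125

Write A = D+L+U with D = diag(-5.7, -12.9, 7.1, 6.4, -13.1, -9.1).
T_J = -D⁻¹(L+U): T[2,0] = -(-0.8)/(7.1) = +0.1127; T[2,2] = 0.
  T[0,:] = [+0.0000  +0.2632  +0.2456  +0.4035  +0.0702  -0.3333]
  T[1,:] = [+0.2171  +0.0000  -0.2636  -0.1240  -0.1473  +0.1783]
  T[2,:] = [+0.1127  -0.5211  +0.0000  -0.2113  +0.1549  +0.2817]
  T[3,:] = [+0.1406  -0.1719  -0.1875  +0.0000  -0.2656  +0.4062]
  T[4,:] = [+0.1145  -0.0382  +0.2977  +0.2748  +0.0000  +0.2061]
  T[5,:] = [-0.0549  +0.0989  +0.3407  +0.2857  +0.1538  +0.0000]
eigenvalue magnitudes: 0.9125, 0.5645, 0.2159, 0.1752, 0.1752, 0.1173.
spectral radius ρ = 0.9125; 0.9125 < 1, so it converges for any x₀.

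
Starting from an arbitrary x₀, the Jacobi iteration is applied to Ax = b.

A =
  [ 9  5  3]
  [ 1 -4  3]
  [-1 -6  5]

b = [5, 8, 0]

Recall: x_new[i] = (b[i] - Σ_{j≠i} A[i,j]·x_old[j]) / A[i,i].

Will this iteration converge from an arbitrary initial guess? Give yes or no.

Write A = D+L+U with D = diag(9, -4, 5).
T_J = -D⁻¹(L+U): T[2,1] = -(-6)/(5) = +1.2000; T[2,2] = 0.
  T[0,:] = [+0.0000, -0.5556, -0.3333]
  T[1,:] = [+0.2500, +0.0000, +0.7500]
  T[2,:] = [+0.2000, +1.2000, +0.0000]
|eigenvalues of T|: 0.9428, 0.6381, 0.3048.
ρ = 0.9428; 0.9428 < 1: convergent.

yes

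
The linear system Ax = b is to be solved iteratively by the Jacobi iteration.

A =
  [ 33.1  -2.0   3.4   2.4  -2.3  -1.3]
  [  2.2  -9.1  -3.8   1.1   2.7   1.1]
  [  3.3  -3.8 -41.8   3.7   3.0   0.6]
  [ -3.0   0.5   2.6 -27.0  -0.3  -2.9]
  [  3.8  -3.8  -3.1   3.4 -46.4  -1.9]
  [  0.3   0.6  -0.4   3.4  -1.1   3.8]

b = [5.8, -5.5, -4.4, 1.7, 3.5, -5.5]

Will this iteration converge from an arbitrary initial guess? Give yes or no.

yes

Write A = D+L+U with D = diag(33.1, -9.1, -41.8, -27, -46.4, 3.8).
T_J = -D⁻¹(L+U): T[4,5] = -(-1.9)/(-46.4) = -0.0409; T[4,4] = 0.
  T[0,:] = [+0.0000, +0.0604, -0.1027, -0.0725, +0.0695, +0.0393]
  T[1,:] = [+0.2418, +0.0000, -0.4176, +0.1209, +0.2967, +0.1209]
  T[2,:] = [+0.0789, -0.0909, +0.0000, +0.0885, +0.0718, +0.0144]
  T[3,:] = [-0.1111, +0.0185, +0.0963, +0.0000, -0.0111, -0.1074]
  T[4,:] = [+0.0819, -0.0819, -0.0668, +0.0733, +0.0000, -0.0409]
  T[5,:] = [-0.0789, -0.1579, +0.1053, -0.8947, +0.2895, +0.0000]
|roots of det(T-λI)|: 0.3585, 0.2821, 0.2044, 0.1726, 0.1726, 0.0058.
ρ = 0.3585; 0.3585 < 1 ⇒ converges.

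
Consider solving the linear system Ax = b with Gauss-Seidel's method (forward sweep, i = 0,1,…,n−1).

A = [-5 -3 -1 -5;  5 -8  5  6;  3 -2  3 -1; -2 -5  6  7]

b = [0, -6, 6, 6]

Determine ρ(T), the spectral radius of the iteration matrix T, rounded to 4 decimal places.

Diagonal D = diag(-5, -8, 3, 7); L, U strict lower/upper.
Gauss-Seidel: T = -(D+L)⁻¹U, row 0 first, T[0,2] = -(-1)/(-5) = -0.2000; later rows by forward substitution.
  T[0,:] = [+0.0000, -0.6000, -0.2000, -1.0000]
  T[1,:] = [+0.0000, -0.3750, +0.5000, +0.1250]
  T[2,:] = [+0.0000, +0.3500, +0.5333, +1.4167]
  T[3,:] = [+0.0000, -0.7393, -0.1571, -1.4107]
|λ(T)| sorted: 1.4628, 0.1563, 0.1563, 0.0000.
ρ(T) = max|λ| = 1.4628; 1.4628 > 1, so it fails to converge.

1.4628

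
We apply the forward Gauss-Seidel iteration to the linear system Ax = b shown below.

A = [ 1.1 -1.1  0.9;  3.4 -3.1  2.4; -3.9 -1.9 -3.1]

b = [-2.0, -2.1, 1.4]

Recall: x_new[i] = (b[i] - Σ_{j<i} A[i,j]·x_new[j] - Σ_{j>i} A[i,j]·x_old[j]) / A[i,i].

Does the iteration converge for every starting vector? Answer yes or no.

no

Let D = diag(1.1, -3.1, -3.1); L, U the strict triangles.
GS T = -(D+L)⁻¹U: row 0 first, T[0,2] = -(0.9)/(1.1) = -0.8182; later rows by forward substitution.
  T[0,:] = [+0.0000, +1.0000, -0.8182]
  T[1,:] = [+0.0000, +1.0968, -0.1232]
  T[2,:] = [+0.0000, -1.9303, +1.1048]
|eigenvalues of T|: 1.5884, 0.6132, 0.0000.
ρ(T) = max|λ| = 1.5884; 1.5884 > 1, so it fails to converge.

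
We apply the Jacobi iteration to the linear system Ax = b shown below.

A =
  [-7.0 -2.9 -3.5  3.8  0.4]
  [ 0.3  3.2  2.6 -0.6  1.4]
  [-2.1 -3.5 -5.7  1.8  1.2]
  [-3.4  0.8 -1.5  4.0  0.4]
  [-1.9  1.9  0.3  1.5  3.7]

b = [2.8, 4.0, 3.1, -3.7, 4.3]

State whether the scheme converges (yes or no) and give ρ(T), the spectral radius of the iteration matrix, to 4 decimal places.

no, ρ = 1.2418

Let D = diag(-7, 3.2, -5.7, 4, 3.7); L, U the strict triangles.
T_J = -D⁻¹(L+U): T[2,0] = -(-2.1)/(-5.7) = -0.3684; T[2,2] = 0.
  T[0,:] = [+0.0000 -0.4143 -0.5000 +0.5429 +0.0571]
  T[1,:] = [-0.0938 +0.0000 -0.8125 +0.1875 -0.4375]
  T[2,:] = [-0.3684 -0.6140 +0.0000 +0.3158 +0.2105]
  T[3,:] = [+0.8500 -0.2000 +0.3750 +0.0000 -0.1000]
  T[4,:] = [+0.5135 -0.5135 -0.0811 -0.4054 +0.0000]
eigenvalue magnitudes: 1.2418, 0.7589, 0.7589, 0.5615, 0.2885.
spectral radius ρ = 1.2418; 1.2418 > 1: divergent.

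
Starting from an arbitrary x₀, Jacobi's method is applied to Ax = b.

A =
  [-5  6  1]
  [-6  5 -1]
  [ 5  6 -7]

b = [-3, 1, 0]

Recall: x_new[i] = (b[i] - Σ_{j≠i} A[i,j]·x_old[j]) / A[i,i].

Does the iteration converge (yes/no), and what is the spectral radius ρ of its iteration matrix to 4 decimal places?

Split A = D + L + U, D = diag(-5, 5, -7).
Jacobi T = -D⁻¹(L+U): T[0,1] = -(6)/(-5) = +1.2000; T[0,0] = 0.
  T[0,:] = [+0.0000 +1.2000 +0.2000]
  T[1,:] = [+1.2000 +0.0000 +0.2000]
  T[2,:] = [+0.7143 +0.8571 +0.0000]
|roots of det(T-λI)|: 1.4211, 1.2000, 0.2211.
ρ(T) = max|λ| = 1.4211; 1.4211 > 1, so it fails to converge.

no, ρ = 1.4211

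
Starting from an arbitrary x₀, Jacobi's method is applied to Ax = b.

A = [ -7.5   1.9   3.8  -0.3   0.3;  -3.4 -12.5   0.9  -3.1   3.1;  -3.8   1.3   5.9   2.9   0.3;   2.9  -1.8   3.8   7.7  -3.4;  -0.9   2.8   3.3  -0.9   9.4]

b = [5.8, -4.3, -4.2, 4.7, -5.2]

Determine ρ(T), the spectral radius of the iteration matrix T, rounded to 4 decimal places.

Diagonal D = diag(-7.5, -12.5, 5.9, 7.7, 9.4); L, U strict lower/upper.
Jacobi: T = -D⁻¹(L+U), T[4,0] = -(-0.9)/(9.4) = +0.0957; T[4,4] = 0.
  T[0,:] = [+0.0000 +0.2533 +0.5067 -0.0400 +0.0400]
  T[1,:] = [-0.2720 +0.0000 +0.0720 -0.2480 +0.2480]
  T[2,:] = [+0.6441 -0.2203 +0.0000 -0.4915 -0.0508]
  T[3,:] = [-0.3766 +0.2338 -0.4935 +0.0000 +0.4416]
  T[4,:] = [+0.0957 -0.2979 -0.3511 +0.0957 +0.0000]
|λ(T)| sorted: 0.8978, 0.5167, 0.4840, 0.4840, 0.1140.
spectral radius ρ = 0.8978; 0.8978 < 1: convergent.

0.8978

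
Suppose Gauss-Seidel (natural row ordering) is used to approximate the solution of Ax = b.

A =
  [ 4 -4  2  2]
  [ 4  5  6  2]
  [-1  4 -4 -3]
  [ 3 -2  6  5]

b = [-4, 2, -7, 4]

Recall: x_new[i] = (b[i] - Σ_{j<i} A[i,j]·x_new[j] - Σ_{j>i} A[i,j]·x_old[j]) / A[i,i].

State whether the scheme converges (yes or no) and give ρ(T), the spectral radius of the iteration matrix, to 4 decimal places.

Write A = D+L+U with D = diag(4, 5, -4, 5).
T_GS = -(D+L)⁻¹U: row 0 first, T[0,2] = -(2)/(4) = -0.5000; later rows by forward substitution.
  T[0,:] = [+0.0000  +1.0000  -0.5000  -0.5000]
  T[1,:] = [+0.0000  -0.8000  -0.8000  +0.0000]
  T[2,:] = [+0.0000  -1.0500  -0.6750  -0.6250]
  T[3,:] = [+0.0000  +0.3400  +0.7900  +1.0500]
|λ(T)| sorted: 1.5360, 0.5929, 0.5929, 0.0000.
ρ = 1.5360; 1.5360 > 1 ⇒ diverges.

no, ρ = 1.5360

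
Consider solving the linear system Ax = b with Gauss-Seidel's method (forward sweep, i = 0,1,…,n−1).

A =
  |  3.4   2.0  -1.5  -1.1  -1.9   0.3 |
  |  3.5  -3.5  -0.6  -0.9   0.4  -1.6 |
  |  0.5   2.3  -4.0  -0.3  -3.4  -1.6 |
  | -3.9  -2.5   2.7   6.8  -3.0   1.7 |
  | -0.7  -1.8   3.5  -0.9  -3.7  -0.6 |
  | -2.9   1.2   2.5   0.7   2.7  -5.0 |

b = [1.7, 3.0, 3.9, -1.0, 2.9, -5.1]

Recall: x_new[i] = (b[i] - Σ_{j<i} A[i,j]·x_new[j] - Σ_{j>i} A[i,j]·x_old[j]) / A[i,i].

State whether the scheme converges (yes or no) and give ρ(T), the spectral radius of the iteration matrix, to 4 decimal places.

Write A = D+L+U with D = diag(3.4, -3.5, -4, 6.8, -3.7, -5).
GS T = -(D+L)⁻¹U: row 0 first, T[0,4] = -(-1.9)/(3.4) = +0.5588; later rows by forward substitution.
  T[0,:] = [+0.0000 -0.5882 +0.4412 +0.3235 +0.5588 -0.0882]
  T[1,:] = [+0.0000 -0.5882 +0.2697 +0.0664 +0.6731 -0.5454]
  T[2,:] = [+0.0000 -0.4118 +0.2103 +0.0036 -0.3931 -0.7246]
  T[3,:] = [+0.0000 -0.3901 +0.2687 +0.2085 +1.1652 -0.2134]
  T[4,:] = [+0.0000 +0.1028 -0.0812 -0.1408 -1.0885 -0.5137]
  T[5,:] = [+0.0000 -0.0050 -0.0922 -0.2168 -0.7838 -0.7493]
|λ(T)| sorted: 1.5147, 0.6768, 0.2455, 0.0774, 0.0161, 0.0000.
spectral radius ρ = 1.5147; 1.5147 > 1 ⇒ diverges.

no, ρ = 1.5147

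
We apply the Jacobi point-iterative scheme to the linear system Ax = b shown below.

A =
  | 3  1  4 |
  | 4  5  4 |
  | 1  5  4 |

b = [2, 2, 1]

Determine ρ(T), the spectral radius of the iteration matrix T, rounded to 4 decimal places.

Write A = D+L+U with D = diag(3, 5, 4).
Jacobi T = -D⁻¹(L+U): T[1,0] = -(4)/(5) = -0.8000; T[1,1] = 0.
  T[0,:] = [+0.0000  -0.3333  -1.3333]
  T[1,:] = [-0.8000  +0.0000  -0.8000]
  T[2,:] = [-0.2500  -1.2500  +0.0000]
|roots of det(T-λI)|: 1.5772, 0.9421, 0.9421.
spectral radius ρ = 1.5772; 1.5772 > 1, so it fails to converge.

1.5772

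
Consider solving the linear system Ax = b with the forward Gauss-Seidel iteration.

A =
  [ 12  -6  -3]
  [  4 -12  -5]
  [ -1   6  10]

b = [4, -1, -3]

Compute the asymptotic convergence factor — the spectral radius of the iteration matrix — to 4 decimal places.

0.3282

A = D + L + U where D = diag(12, -12, 10).
T_GS = -(D+L)⁻¹U: row 0 first, T[0,2] = -(-3)/(12) = +0.2500; later rows by forward substitution.
  T[0,:] = [+0.0000 +0.5000 +0.2500]
  T[1,:] = [+0.0000 +0.1667 -0.3333]
  T[2,:] = [+0.0000 -0.0500 +0.2250]
|λ(T)| sorted: 0.3282, 0.0635, 0.0000.
ρ(T) = max|λ| = 0.3282; 0.3282 < 1: convergent.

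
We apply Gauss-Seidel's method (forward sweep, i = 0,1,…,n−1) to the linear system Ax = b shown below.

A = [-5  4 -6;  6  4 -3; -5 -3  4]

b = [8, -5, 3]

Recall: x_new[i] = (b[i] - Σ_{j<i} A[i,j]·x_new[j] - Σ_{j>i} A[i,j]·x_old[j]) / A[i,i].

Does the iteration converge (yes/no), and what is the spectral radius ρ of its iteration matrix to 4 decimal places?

A = D + L + U where D = diag(-5, 4, 4).
T_GS = -(D+L)⁻¹U: row 0 first, T[0,2] = -(-6)/(-5) = -1.2000; later rows by forward substitution.
  T[0,:] = [+0.0000  +0.8000  -1.2000]
  T[1,:] = [+0.0000  -1.2000  +2.5500]
  T[2,:] = [+0.0000  +0.1000  +0.4125]
|λ(T)| sorted: 1.3451, 0.5576, 0.0000.
ρ = 1.3451; 1.3451 > 1: divergent.

no, ρ = 1.3451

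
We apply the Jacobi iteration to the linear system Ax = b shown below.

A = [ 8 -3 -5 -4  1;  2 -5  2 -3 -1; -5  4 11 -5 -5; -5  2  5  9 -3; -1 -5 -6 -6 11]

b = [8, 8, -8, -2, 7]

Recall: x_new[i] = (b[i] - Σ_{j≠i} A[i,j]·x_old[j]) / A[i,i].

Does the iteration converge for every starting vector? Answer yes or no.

Split A = D + L + U, D = diag(8, -5, 11, 9, 11).
Jacobi T = -D⁻¹(L+U): T[0,1] = -(-3)/(8) = +0.3750; T[0,0] = 0.
  T[0,:] = [+0.0000  +0.3750  +0.6250  +0.5000  -0.1250]
  T[1,:] = [+0.4000  +0.0000  +0.4000  -0.6000  -0.2000]
  T[2,:] = [+0.4545  -0.3636  +0.0000  +0.4545  +0.4545]
  T[3,:] = [+0.5556  -0.2222  -0.5556  +0.0000  +0.3333]
  T[4,:] = [+0.0909  +0.4545  +0.5455  +0.5455  +0.0000]
|roots of det(T-λI)|: 1.1672, 0.8660, 0.5565, 0.5565, 0.0770.
spectral radius ρ = 1.1672; 1.1672 > 1, so it fails to converge.

no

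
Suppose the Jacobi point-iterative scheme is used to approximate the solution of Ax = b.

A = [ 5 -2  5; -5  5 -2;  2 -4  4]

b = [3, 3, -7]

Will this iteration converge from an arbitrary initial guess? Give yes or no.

no

Diagonal D = diag(5, 5, 4); L, U strict lower/upper.
T_J = -D⁻¹(L+U): T[0,1] = -(-2)/(5) = +0.4000; T[0,0] = 0.
  T[0,:] = [+0.0000, +0.4000, -1.0000]
  T[1,:] = [+1.0000, +0.0000, +0.4000]
  T[2,:] = [-0.5000, +1.0000, +0.0000]
|roots of det(T-λI)|: 1.4331, 0.8681, 0.8681.
ρ = 1.4331; 1.4331 > 1: divergent.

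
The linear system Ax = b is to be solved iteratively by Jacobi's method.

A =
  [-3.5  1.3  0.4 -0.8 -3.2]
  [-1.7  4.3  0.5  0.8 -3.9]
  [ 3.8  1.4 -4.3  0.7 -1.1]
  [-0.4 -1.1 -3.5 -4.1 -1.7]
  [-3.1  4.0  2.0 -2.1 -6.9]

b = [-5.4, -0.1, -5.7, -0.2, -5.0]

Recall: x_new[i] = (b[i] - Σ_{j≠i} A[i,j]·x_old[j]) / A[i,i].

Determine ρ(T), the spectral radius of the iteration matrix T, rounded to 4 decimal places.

A = D + L + U where D = diag(-3.5, 4.3, -4.3, -4.1, -6.9).
Jacobi: T = -D⁻¹(L+U), T[1,2] = -(0.5)/(4.3) = -0.1163; T[1,1] = 0.
  T[0,:] = [+0.0000 +0.3714 +0.1143 -0.2286 -0.9143]
  T[1,:] = [+0.3953 +0.0000 -0.1163 -0.1860 +0.9070]
  T[2,:] = [+0.8837 +0.3256 +0.0000 +0.1628 -0.2558]
  T[3,:] = [-0.0976 -0.2683 -0.8537 +0.0000 -0.4146]
  T[4,:] = [-0.4493 +0.5797 +0.2899 -0.3043 +0.0000]
|λ(T)| sorted: 1.2278, 0.7867, 0.7867, 0.4932, 0.4932.
spectral radius ρ = 1.2278; 1.2278 > 1, so it fails to converge.

1.2278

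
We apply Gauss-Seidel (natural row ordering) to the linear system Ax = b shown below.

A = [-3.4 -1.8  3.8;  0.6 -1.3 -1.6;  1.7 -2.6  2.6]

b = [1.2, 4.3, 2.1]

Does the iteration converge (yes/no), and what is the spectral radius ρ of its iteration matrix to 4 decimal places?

A = D + L + U where D = diag(-3.4, -1.3, 2.6).
GS T = -(D+L)⁻¹U: row 0 first, T[0,2] = -(3.8)/(-3.4) = +1.1176; later rows by forward substitution.
  T[0,:] = [+0.0000 -0.5294 +1.1176]
  T[1,:] = [+0.0000 -0.2443 -0.7149]
  T[2,:] = [+0.0000 +0.1018 -1.4457]
eigenvalue magnitudes: 1.3817, 0.3083, 0.0000.
ρ = 1.3817; 1.3817 > 1: divergent.

no, ρ = 1.3817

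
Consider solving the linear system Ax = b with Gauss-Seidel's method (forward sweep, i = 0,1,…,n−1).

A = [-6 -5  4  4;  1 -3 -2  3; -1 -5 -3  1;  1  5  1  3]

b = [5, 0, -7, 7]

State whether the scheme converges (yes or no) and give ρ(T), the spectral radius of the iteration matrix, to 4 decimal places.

A = D + L + U where D = diag(-6, -3, -3, 3).
T_GS = -(D+L)⁻¹U: row 0 first, T[0,3] = -(4)/(-6) = +0.6667; later rows by forward substitution.
  T[0,:] = [+0.0000 -0.8333 +0.6667 +0.6667]
  T[1,:] = [+0.0000 -0.2778 -0.4444 +1.2222]
  T[2,:] = [+0.0000 +0.7407 +0.5185 -1.9259]
  T[3,:] = [+0.0000 +0.4938 +0.3457 -1.6173]
|roots of det(T-λI)|: 1.4988, 0.2029, 0.2029, 0.0000.
ρ = 1.4988; 1.4988 > 1: divergent.

no, ρ = 1.4988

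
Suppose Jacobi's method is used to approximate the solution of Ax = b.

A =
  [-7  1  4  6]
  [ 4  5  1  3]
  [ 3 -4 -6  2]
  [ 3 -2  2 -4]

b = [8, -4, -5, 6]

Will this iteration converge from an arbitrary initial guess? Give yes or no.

no

Write A = D+L+U with D = diag(-7, 5, -6, -4).
T_J = -D⁻¹(L+U): T[1,2] = -(1)/(5) = -0.2000; T[1,1] = 0.
  T[0,:] = [+0.0000, +0.1429, +0.5714, +0.8571]
  T[1,:] = [-0.8000, +0.0000, -0.2000, -0.6000]
  T[2,:] = [+0.5000, -0.6667, +0.0000, +0.3333]
  T[3,:] = [+0.7500, -0.5000, +0.5000, +0.0000]
eigenvalue magnitudes: 1.5235, 0.6580, 0.5807, 0.5807.
ρ = 1.5235; 1.5235 > 1: divergent.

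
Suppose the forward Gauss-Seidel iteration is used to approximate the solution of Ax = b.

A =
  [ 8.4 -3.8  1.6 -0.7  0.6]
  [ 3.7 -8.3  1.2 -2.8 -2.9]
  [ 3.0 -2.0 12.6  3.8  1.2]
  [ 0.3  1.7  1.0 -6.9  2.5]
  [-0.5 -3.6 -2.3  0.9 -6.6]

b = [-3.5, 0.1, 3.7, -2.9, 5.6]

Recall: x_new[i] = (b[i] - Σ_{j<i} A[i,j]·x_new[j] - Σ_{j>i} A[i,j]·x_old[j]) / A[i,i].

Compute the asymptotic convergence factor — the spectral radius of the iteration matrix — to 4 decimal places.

A = D + L + U where D = diag(8.4, -8.3, 12.6, -6.9, -6.6).
Gauss-Seidel: T = -(D+L)⁻¹U, row 0 first, T[0,2] = -(1.6)/(8.4) = -0.1905; later rows by forward substitution.
  T[0,:] = [+0.0000 +0.4524 -0.1905 +0.0833 -0.0714]
  T[1,:] = [+0.0000 +0.2017 +0.0597 -0.3002 -0.3812]
  T[2,:] = [+0.0000 -0.0757 +0.0548 -0.3691 -0.1387]
  T[3,:] = [+0.0000 +0.0584 +0.0144 -0.1238 +0.2452]
  T[4,:] = [+0.0000 -0.1099 -0.0353 +0.2692 +0.2951]
|eigenvalues of T|: 0.5274, 0.1986, 0.0719, 0.0719, 0.0000.
ρ(T) = max|λ| = 0.5274; 0.5274 < 1 ⇒ converges.

0.5274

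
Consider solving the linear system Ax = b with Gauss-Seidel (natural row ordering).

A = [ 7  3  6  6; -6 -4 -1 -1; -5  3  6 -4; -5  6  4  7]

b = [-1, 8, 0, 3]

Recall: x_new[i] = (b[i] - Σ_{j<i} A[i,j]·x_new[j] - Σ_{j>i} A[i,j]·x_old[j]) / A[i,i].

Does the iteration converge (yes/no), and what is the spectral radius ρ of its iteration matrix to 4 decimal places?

no, ρ = 1.1942

Let D = diag(7, -4, 6, 7); L, U the strict triangles.
T_GS = -(D+L)⁻¹U: row 0 first, T[0,3] = -(6)/(7) = -0.8571; later rows by forward substitution.
  T[0,:] = [+0.0000  -0.4286  -0.8571  -0.8571]
  T[1,:] = [+0.0000  +0.6429  +1.0357  +1.0357]
  T[2,:] = [+0.0000  -0.6786  -1.2321  -0.5655]
  T[3,:] = [+0.0000  -0.4694  -0.7959  -1.1769]
|eigenvalues of T|: 1.1942, 0.6388, 0.0669, 0.0000.
spectral radius ρ = 1.1942; 1.1942 > 1, so it fails to converge.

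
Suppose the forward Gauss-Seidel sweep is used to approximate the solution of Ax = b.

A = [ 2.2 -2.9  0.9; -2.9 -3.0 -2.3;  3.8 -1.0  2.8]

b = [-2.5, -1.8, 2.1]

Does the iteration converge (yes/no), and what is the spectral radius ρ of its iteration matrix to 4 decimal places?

no, ρ = 1.6719

Write A = D+L+U with D = diag(2.2, -3, 2.8).
T_GS = -(D+L)⁻¹U: row 0 first, T[0,1] = -(-2.9)/(2.2) = +1.3182; later rows by forward substitution.
  T[0,:] = [+0.0000  +1.3182  -0.4091]
  T[1,:] = [+0.0000  -1.2742  -0.3712]
  T[2,:] = [+0.0000  -2.2440  +0.4226]
moduli |λ_i(T)| = 1.6719, 0.8203, 0.0000.
ρ = 1.6719; 1.6719 > 1 ⇒ diverges.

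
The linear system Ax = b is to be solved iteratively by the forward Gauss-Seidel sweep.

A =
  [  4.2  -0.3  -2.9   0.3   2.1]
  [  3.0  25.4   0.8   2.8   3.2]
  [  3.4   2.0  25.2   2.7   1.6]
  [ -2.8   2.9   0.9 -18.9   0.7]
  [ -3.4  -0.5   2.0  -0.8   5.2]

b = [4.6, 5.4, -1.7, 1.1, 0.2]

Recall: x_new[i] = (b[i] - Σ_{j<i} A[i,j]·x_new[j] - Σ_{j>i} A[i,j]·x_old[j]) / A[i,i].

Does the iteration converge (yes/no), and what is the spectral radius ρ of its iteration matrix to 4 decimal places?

yes, ρ = 0.3709

Split A = D + L + U, D = diag(4.2, 25.4, 25.2, -18.9, 5.2).
Gauss-Seidel: T = -(D+L)⁻¹U, row 0 first, T[0,2] = -(-2.9)/(4.2) = +0.6905; later rows by forward substitution.
  T[0,:] = [+0.0000, +0.0714, +0.6905, -0.0714, -0.5000]
  T[1,:] = [+0.0000, -0.0084, -0.1130, -0.1018, -0.0669]
  T[2,:] = [+0.0000, -0.0090, -0.0842, -0.0894, +0.0093]
  T[3,:] = [+0.0000, -0.0123, -0.1236, -0.0093, +0.1013]
  T[4,:] = [+0.0000, +0.0474, +0.4540, -0.0235, -0.3213]
|eigenvalues of T|: 0.3709, 0.0567, 0.0567, 0.0049, 0.0000.
spectral radius ρ = 0.3709; 0.3709 < 1: convergent.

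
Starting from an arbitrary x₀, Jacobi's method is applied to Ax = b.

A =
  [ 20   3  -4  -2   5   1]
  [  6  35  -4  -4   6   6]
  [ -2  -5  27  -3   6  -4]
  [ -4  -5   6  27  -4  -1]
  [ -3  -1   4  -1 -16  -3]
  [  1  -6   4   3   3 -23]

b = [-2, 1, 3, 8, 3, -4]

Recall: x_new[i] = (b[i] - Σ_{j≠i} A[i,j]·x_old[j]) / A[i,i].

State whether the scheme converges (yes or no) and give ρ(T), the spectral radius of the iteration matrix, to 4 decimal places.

yes, ρ = 0.5027

A = D + L + U where D = diag(20, 35, 27, 27, -16, -23).
Jacobi: T = -D⁻¹(L+U), T[0,3] = -(-2)/(20) = +0.1000; T[0,0] = 0.
  T[0,:] = [+0.0000  -0.1500  +0.2000  +0.1000  -0.2500  -0.0500]
  T[1,:] = [-0.1714  +0.0000  +0.1143  +0.1143  -0.1714  -0.1714]
  T[2,:] = [+0.0741  +0.1852  +0.0000  +0.1111  -0.2222  +0.1481]
  T[3,:] = [+0.1481  +0.1852  -0.2222  +0.0000  +0.1481  +0.0370]
  T[4,:] = [-0.1875  -0.0625  +0.2500  -0.0625  +0.0000  -0.1875]
  T[5,:] = [+0.0435  -0.2609  +0.1739  +0.1304  +0.1304  +0.0000]
|roots of det(T-λI)|: 0.5027, 0.2500, 0.2230, 0.2230, 0.1552, 0.1552.
ρ = 0.5027; 0.5027 < 1, so it converges for any x₀.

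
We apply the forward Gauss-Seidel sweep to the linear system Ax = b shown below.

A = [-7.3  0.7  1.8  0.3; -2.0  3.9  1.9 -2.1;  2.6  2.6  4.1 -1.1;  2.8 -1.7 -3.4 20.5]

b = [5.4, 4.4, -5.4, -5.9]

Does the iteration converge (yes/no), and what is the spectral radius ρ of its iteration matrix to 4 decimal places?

A = D + L + U where D = diag(-7.3, 3.9, 4.1, 20.5).
Gauss-Seidel: T = -(D+L)⁻¹U, row 0 first, T[0,3] = -(0.3)/(-7.3) = +0.0411; later rows by forward substitution.
  T[0,:] = [+0.0000, +0.0959, +0.2466, +0.0411]
  T[1,:] = [+0.0000, +0.0492, -0.3607, +0.5595]
  T[2,:] = [+0.0000, -0.0920, +0.0724, -0.1126]
  T[3,:] = [+0.0000, -0.0243, -0.0516, +0.0221]
moduli |λ_i(T)| = 0.2485, 0.0830, 0.0830, 0.0000.
spectral radius ρ = 0.2485; 0.2485 < 1: convergent.

yes, ρ = 0.2485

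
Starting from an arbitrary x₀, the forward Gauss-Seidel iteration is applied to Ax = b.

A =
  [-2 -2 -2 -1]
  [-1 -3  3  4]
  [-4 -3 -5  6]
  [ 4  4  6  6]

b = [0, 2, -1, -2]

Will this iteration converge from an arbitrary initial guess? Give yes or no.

no

Let D = diag(-2, -3, -5, 6); L, U the strict triangles.
T_GS = -(D+L)⁻¹U: row 0 first, T[0,1] = -(-2)/(-2) = -1.0000; later rows by forward substitution.
  T[0,:] = [+0.0000, -1.0000, -1.0000, -0.5000]
  T[1,:] = [+0.0000, +0.3333, +1.3333, +1.5000]
  T[2,:] = [+0.0000, +0.6000, +0.0000, +0.7000]
  T[3,:] = [+0.0000, -0.1556, -0.2222, -1.3667]
eigenvalue magnitudes: 1.2000, 0.9041, 0.7374, 0.0000.
ρ = 1.2000; 1.2000 > 1, so it fails to converge.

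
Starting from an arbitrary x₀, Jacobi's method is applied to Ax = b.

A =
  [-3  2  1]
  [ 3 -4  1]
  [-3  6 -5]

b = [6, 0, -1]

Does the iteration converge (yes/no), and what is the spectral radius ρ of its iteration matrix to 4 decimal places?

Split A = D + L + U, D = diag(-3, -4, -5).
Jacobi: T = -D⁻¹(L+U), T[2,1] = -(6)/(-5) = +1.2000; T[2,2] = 0.
  T[0,:] = [+0.0000  +0.6667  +0.3333]
  T[1,:] = [+0.7500  +0.0000  +0.2500]
  T[2,:] = [-0.6000  +1.2000  +0.0000]
|roots of det(T-λI)|: 0.9060, 0.4699, 0.4699.
ρ = 0.9060; 0.9060 < 1: convergent.

yes, ρ = 0.9060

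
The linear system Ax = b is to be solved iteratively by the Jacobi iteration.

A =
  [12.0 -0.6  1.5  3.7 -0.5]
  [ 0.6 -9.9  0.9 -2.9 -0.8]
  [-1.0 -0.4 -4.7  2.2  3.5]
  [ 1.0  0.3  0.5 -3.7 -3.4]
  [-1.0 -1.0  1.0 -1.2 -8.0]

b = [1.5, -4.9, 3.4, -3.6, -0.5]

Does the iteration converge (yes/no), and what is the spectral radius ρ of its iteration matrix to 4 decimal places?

A = D + L + U where D = diag(12, -9.9, -4.7, -3.7, -8).
T_J = -D⁻¹(L+U): T[0,3] = -(3.7)/(12) = -0.3083; T[0,0] = 0.
  T[0,:] = [+0.0000, +0.0500, -0.1250, -0.3083, +0.0417]
  T[1,:] = [+0.0606, +0.0000, +0.0909, -0.2929, -0.0808]
  T[2,:] = [-0.2128, -0.0851, +0.0000, +0.4681, +0.7447]
  T[3,:] = [+0.2703, +0.0811, +0.1351, +0.0000, -0.9189]
  T[4,:] = [-0.1250, -0.1250, +0.1250, -0.1500, +0.0000]
|eigenvalues of T|: 0.6590, 0.4556, 0.4556, 0.0474, 0.0253.
ρ(T) = max|λ| = 0.6590; 0.6590 < 1 ⇒ converges.

yes, ρ = 0.6590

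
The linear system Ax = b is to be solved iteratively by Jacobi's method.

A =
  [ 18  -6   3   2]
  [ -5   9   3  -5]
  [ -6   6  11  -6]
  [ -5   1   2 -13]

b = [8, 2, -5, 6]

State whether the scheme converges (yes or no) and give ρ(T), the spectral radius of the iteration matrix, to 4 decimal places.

yes, ρ = 0.7783

Split A = D + L + U, D = diag(18, 9, 11, -13).
Jacobi: T = -D⁻¹(L+U), T[1,3] = -(-5)/(9) = +0.5556; T[1,1] = 0.
  T[0,:] = [+0.0000  +0.3333  -0.1667  -0.1111]
  T[1,:] = [+0.5556  +0.0000  -0.3333  +0.5556]
  T[2,:] = [+0.5455  -0.5455  +0.0000  +0.5455]
  T[3,:] = [-0.3846  +0.0769  +0.1538  +0.0000]
moduli |λ_i(T)| = 0.7783, 0.4048, 0.3475, 0.0260.
spectral radius ρ = 0.7783; 0.7783 < 1 ⇒ converges.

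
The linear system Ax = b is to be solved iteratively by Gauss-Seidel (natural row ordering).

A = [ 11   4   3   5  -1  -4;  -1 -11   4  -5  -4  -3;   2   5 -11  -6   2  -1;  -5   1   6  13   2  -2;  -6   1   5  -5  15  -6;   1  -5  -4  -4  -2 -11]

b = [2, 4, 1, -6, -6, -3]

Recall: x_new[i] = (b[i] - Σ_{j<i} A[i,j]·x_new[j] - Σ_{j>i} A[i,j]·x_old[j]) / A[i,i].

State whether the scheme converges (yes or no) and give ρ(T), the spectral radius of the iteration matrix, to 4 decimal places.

yes, ρ = 0.8416

Let D = diag(11, -11, -11, 13, 15, -11); L, U the strict triangles.
Gauss-Seidel: T = -(D+L)⁻¹U, row 0 first, T[0,5] = -(-4)/(11) = +0.3636; later rows by forward substitution.
  T[0,:] = [+0.0000, -0.3636, -0.2727, -0.4545, +0.0909, +0.3636]
  T[1,:] = [+0.0000, +0.0331, +0.3884, -0.4132, -0.3719, -0.3058]
  T[2,:] = [+0.0000, -0.0511, +0.1270, -0.8159, +0.0293, -0.1638]
  T[3,:] = [+0.0000, -0.1188, -0.1934, +0.2335, -0.1038, +0.3928]
  T[4,:] = [+0.0000, -0.1702, -0.2418, +0.1956, +0.0168, +0.7514]
  T[5,:] = [+0.0000, +0.0447, -0.1332, +0.3227, +0.2013, -0.0478]
|roots of det(T-λI)|: 0.8416, 0.5650, 0.2285, 0.1084, 0.0343, 0.0000.
ρ(T) = max|λ| = 0.8416; 0.8416 < 1: convergent.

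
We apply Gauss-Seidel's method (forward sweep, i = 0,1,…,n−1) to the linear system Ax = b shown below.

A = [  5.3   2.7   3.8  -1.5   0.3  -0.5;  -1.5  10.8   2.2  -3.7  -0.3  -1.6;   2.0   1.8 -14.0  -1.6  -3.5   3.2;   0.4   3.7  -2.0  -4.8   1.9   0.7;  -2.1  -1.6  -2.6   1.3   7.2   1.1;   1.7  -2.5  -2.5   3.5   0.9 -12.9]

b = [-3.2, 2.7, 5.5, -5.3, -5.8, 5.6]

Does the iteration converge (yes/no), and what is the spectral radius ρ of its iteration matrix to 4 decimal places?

Diagonal D = diag(5.3, 10.8, -14, -4.8, 7.2, -12.9); L, U strict lower/upper.
Gauss-Seidel: T = -(D+L)⁻¹U, row 0 first, T[0,2] = -(3.8)/(5.3) = -0.7170; later rows by forward substitution.
  T[0,:] = [+0.0000 -0.5094 -0.7170 +0.2830 -0.0566 +0.0943]
  T[1,:] = [+0.0000 -0.0708 -0.3033 +0.3819 +0.0199 +0.1613]
  T[2,:] = [+0.0000 -0.0819 -0.1414 -0.0248 -0.2555 +0.2628]
  T[3,:] = [+0.0000 -0.0629 -0.2346 +0.3283 +0.5129 +0.1685]
  T[4,:] = [+0.0000 -0.1825 -0.2852 +0.0992 -0.1970 -0.0250]
  T[5,:] = [+0.0000 -0.0673 -0.0919 +0.0641 +0.1636 -0.0258]
|roots of det(T-λI)|: 0.5654, 0.2009, 0.2009, 0.1633, 0.0254, 0.0000.
ρ = 0.5654; 0.5654 < 1: convergent.

yes, ρ = 0.5654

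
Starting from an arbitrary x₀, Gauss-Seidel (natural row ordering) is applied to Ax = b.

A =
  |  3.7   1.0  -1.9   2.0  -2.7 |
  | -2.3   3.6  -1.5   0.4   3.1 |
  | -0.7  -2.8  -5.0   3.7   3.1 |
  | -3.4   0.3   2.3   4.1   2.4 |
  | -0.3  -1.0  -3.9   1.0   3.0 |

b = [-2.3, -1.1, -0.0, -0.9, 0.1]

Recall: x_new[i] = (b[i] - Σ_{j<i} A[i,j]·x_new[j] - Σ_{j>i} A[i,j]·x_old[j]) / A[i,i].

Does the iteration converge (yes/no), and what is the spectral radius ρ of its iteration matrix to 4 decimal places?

Diagonal D = diag(3.7, 3.6, -5, 4.1, 3); L, U strict lower/upper.
Gauss-Seidel: T = -(D+L)⁻¹U, row 0 first, T[0,2] = -(-1.9)/(3.7) = +0.5135; later rows by forward substitution.
  T[0,:] = [+0.0000  -0.2703  +0.5135  -0.5405  +0.7297]
  T[1,:] = [+0.0000  -0.1727  +0.7447  -0.4565  -0.3949]
  T[2,:] = [+0.0000  +0.1345  -0.4889  +1.0713  +0.7390]
  T[3,:] = [+0.0000  -0.2870  +0.6456  -1.0158  -0.3659]
  T[4,:] = [+0.0000  +0.1860  -0.5512  +1.5251  +1.0240]
moduli |λ_i(T)| = 1.2729, 0.7072, 0.0736, 0.0736, 0.0000.
ρ(T) = max|λ| = 1.2729; 1.2729 > 1, so it fails to converge.

no, ρ = 1.2729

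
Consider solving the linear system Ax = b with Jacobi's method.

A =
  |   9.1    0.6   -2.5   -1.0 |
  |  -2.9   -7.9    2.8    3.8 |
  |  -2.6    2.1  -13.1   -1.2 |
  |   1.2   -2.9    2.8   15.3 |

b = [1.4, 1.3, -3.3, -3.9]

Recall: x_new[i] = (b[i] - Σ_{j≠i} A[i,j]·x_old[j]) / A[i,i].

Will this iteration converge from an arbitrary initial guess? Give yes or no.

yes

Write A = D+L+U with D = diag(9.1, -7.9, -13.1, 15.3).
Jacobi: T = -D⁻¹(L+U), T[1,2] = -(2.8)/(-7.9) = +0.3544; T[1,1] = 0.
  T[0,:] = [+0.0000, -0.0659, +0.2747, +0.1099]
  T[1,:] = [-0.3671, +0.0000, +0.3544, +0.4810]
  T[2,:] = [-0.1985, +0.1603, +0.0000, -0.0916]
  T[3,:] = [-0.0784, +0.1895, -0.1830, +0.0000]
|eigenvalues of T|: 0.4585, 0.2413, 0.1789, 0.1789.
ρ = 0.4585; 0.4585 < 1 ⇒ converges.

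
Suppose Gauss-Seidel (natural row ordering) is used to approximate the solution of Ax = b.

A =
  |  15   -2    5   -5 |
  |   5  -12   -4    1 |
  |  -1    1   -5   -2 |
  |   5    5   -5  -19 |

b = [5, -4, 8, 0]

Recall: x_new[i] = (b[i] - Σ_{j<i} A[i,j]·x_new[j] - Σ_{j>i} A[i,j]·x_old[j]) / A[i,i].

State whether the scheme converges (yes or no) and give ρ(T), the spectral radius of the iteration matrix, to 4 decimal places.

yes, ρ = 0.5027

A = D + L + U where D = diag(15, -12, -5, -19).
T_GS = -(D+L)⁻¹U: row 0 first, T[0,1] = -(-2)/(15) = +0.1333; later rows by forward substitution.
  T[0,:] = [+0.0000  +0.1333  -0.3333  +0.3333]
  T[1,:] = [+0.0000  +0.0556  -0.4722  +0.2222]
  T[2,:] = [+0.0000  -0.0156  -0.0278  -0.4222]
  T[3,:] = [+0.0000  +0.0538  -0.2047  +0.2573]
|λ(T)| sorted: 0.5027, 0.1592, 0.0585, 0.0000.
ρ = 0.5027; 0.5027 < 1, so it converges for any x₀.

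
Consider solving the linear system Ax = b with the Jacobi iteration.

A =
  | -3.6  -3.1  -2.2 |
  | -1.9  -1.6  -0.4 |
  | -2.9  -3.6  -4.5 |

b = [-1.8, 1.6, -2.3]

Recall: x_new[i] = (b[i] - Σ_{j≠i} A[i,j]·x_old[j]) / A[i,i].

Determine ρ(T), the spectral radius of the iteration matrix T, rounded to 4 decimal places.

1.4531

Diagonal D = diag(-3.6, -1.6, -4.5); L, U strict lower/upper.
T_J = -D⁻¹(L+U): T[1,0] = -(-1.9)/(-1.6) = -1.1875; T[1,1] = 0.
  T[0,:] = [+0.0000 -0.8611 -0.6111]
  T[1,:] = [-1.1875 +0.0000 -0.2500]
  T[2,:] = [-0.6444 -0.8000 +0.0000]
moduli |λ_i(T)| = 1.4531, 0.9077, 0.5453.
ρ(T) = max|λ| = 1.4531; 1.4531 > 1: divergent.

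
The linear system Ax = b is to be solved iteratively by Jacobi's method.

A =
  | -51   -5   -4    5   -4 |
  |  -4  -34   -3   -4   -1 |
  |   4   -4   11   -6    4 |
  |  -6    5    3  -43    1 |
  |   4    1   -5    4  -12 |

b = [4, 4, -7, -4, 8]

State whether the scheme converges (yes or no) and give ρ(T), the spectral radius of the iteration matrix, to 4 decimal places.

Split A = D + L + U, D = diag(-51, -34, 11, -43, -12).
Jacobi: T = -D⁻¹(L+U), T[3,1] = -(5)/(-43) = +0.1163; T[3,3] = 0.
  T[0,:] = [+0.0000, -0.0980, -0.0784, +0.0980, -0.0784]
  T[1,:] = [-0.1176, +0.0000, -0.0882, -0.1176, -0.0294]
  T[2,:] = [-0.3636, +0.3636, +0.0000, +0.5455, -0.3636]
  T[3,:] = [-0.1395, +0.1163, +0.0698, +0.0000, +0.0233]
  T[4,:] = [+0.3333, +0.0833, -0.4167, +0.3333, +0.0000]
moduli |λ_i(T)| = 0.3873, 0.3267, 0.1911, 0.1703, 0.1703.
spectral radius ρ = 0.3873; 0.3873 < 1: convergent.

yes, ρ = 0.3873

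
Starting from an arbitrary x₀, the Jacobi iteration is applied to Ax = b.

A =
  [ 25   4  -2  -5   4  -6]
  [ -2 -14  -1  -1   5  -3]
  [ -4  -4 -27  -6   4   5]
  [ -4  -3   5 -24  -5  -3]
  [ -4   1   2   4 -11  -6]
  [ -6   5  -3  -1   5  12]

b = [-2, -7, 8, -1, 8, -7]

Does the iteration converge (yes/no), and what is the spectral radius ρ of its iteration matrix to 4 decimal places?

yes, ρ = 0.9159

Write A = D+L+U with D = diag(25, -14, -27, -24, -11, 12).
Jacobi T = -D⁻¹(L+U): T[3,1] = -(-3)/(-24) = -0.1250; T[3,3] = 0.
  T[0,:] = [+0.0000  -0.1600  +0.0800  +0.2000  -0.1600  +0.2400]
  T[1,:] = [-0.1429  +0.0000  -0.0714  -0.0714  +0.3571  -0.2143]
  T[2,:] = [-0.1481  -0.1481  +0.0000  -0.2222  +0.1481  +0.1852]
  T[3,:] = [-0.1667  -0.1250  +0.2083  +0.0000  -0.2083  -0.1250]
  T[4,:] = [-0.3636  +0.0909  +0.1818  +0.3636  +0.0000  -0.5455]
  T[5,:] = [+0.5000  -0.4167  +0.2500  +0.0833  -0.4167  +0.0000]
|λ(T)| sorted: 0.9159, 0.5014, 0.3604, 0.3604, 0.1765, 0.0228.
ρ = 0.9159; 0.9159 < 1: convergent.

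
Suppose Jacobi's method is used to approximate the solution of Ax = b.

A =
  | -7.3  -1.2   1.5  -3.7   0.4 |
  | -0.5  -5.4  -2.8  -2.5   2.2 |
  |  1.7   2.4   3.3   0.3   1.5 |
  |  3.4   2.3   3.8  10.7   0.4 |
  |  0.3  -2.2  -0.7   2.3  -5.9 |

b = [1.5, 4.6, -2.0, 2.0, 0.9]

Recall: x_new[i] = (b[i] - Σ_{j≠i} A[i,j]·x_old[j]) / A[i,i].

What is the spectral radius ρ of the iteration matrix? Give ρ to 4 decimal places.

Split A = D + L + U, D = diag(-7.3, -5.4, 3.3, 10.7, -5.9).
Jacobi T = -D⁻¹(L+U): T[0,1] = -(-1.2)/(-7.3) = -0.1644; T[0,0] = 0.
  T[0,:] = [+0.0000, -0.1644, +0.2055, -0.5068, +0.0548]
  T[1,:] = [-0.0926, +0.0000, -0.5185, -0.4630, +0.4074]
  T[2,:] = [-0.5152, -0.7273, +0.0000, -0.0909, -0.4545]
  T[3,:] = [-0.3178, -0.2150, -0.3551, +0.0000, -0.0374]
  T[4,:] = [+0.0508, -0.3729, -0.1186, +0.3898, +0.0000]
|roots of det(T-λI)|: 0.9250, 0.5154, 0.5154, 0.2553, 0.0685.
spectral radius ρ = 0.9250; 0.9250 < 1 ⇒ converges.

0.9250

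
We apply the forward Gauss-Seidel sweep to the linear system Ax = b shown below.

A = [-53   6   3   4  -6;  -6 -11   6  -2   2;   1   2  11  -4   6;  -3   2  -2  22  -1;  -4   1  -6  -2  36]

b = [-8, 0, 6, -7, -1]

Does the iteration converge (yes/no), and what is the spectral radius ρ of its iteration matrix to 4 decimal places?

Write A = D+L+U with D = diag(-53, -11, 11, 22, 36).
Gauss-Seidel: T = -(D+L)⁻¹U, row 0 first, T[0,2] = -(3)/(-53) = +0.0566; later rows by forward substitution.
  T[0,:] = [+0.0000, +0.1132, +0.0566, +0.0755, -0.1132]
  T[1,:] = [+0.0000, -0.0617, +0.5146, -0.2230, +0.2436]
  T[2,:] = [+0.0000, +0.0009, -0.0987, +0.3973, -0.5794]
  T[3,:] = [+0.0000, +0.0211, -0.0480, +0.0667, -0.0448]
  T[4,:] = [+0.0000, +0.0156, -0.0271, +0.0845, -0.1184]
eigenvalue magnitudes: 0.1824, 0.1121, 0.1121, 0.0495, 0.0000.
ρ = 0.1824; 0.1824 < 1: convergent.

yes, ρ = 0.1824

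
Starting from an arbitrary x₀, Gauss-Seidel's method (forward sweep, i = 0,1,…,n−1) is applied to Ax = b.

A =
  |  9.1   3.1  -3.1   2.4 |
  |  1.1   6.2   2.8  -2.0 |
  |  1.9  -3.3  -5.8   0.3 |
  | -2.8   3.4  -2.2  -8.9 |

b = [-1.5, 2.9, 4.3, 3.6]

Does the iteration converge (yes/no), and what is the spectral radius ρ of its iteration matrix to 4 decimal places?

Write A = D+L+U with D = diag(9.1, 6.2, -5.8, -8.9).
Gauss-Seidel: T = -(D+L)⁻¹U, row 0 first, T[0,3] = -(2.4)/(9.1) = -0.2637; later rows by forward substitution.
  T[0,:] = [+0.0000 -0.3407 +0.3407 -0.2637]
  T[1,:] = [+0.0000 +0.0604 -0.5121 +0.3694]
  T[2,:] = [+0.0000 -0.1460 +0.4029 -0.2448]
  T[3,:] = [+0.0000 +0.1663 -0.4024 +0.2846]
|λ(T)| sorted: 0.8381, 0.1159, 0.0258, 0.0000.
ρ(T) = max|λ| = 0.8381; 0.8381 < 1, so it converges for any x₀.

yes, ρ = 0.8381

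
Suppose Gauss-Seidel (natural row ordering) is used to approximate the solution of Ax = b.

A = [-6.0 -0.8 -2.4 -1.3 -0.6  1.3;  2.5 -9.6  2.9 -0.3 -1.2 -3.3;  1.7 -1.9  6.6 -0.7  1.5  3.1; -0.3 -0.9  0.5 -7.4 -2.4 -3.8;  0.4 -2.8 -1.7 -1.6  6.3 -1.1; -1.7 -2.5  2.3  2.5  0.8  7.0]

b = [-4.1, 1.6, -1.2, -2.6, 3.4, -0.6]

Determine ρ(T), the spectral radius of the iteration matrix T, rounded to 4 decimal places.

0.5454

Write A = D+L+U with D = diag(-6, -9.6, 6.6, -7.4, 6.3, 7).
GS T = -(D+L)⁻¹U: row 0 first, T[0,4] = -(-0.6)/(-6) = -0.1000; later rows by forward substitution.
  T[0,:] = [+0.0000, -0.1333, -0.4000, -0.2167, -0.1000, +0.2167]
  T[1,:] = [+0.0000, -0.0347, +0.1979, -0.0877, -0.1510, -0.2873]
  T[2,:] = [+0.0000, +0.0243, +0.1600, +0.1366, -0.2450, -0.6082]
  T[3,:] = [+0.0000, +0.0113, +0.0030, +0.0287, -0.3185, -0.5284]
  T[4,:] = [+0.0000, +0.0025, +0.1573, +0.0189, -0.2078, -0.2652]
  T[5,:] = [+0.0000, -0.0571, -0.0981, -0.1412, +0.1397, +0.3689]
eigenvalue magnitudes: 0.5454, 0.2301, 0.0825, 0.0753, 0.0753, 0.0000.
spectral radius ρ = 0.5454; 0.5454 < 1, so it converges for any x₀.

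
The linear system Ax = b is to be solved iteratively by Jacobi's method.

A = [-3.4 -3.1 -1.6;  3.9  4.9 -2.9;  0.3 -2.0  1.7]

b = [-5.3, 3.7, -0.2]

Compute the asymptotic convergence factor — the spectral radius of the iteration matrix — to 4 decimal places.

1.3764

Diagonal D = diag(-3.4, 4.9, 1.7); L, U strict lower/upper.
Jacobi T = -D⁻¹(L+U): T[1,0] = -(3.9)/(4.9) = -0.7959; T[1,1] = 0.
  T[0,:] = [+0.0000, -0.9118, -0.4706]
  T[1,:] = [-0.7959, +0.0000, +0.5918]
  T[2,:] = [-0.1765, +1.1765, +0.0000]
moduli |λ_i(T)| = 1.3764, 0.9784, 0.3979.
ρ = 1.3764; 1.3764 > 1: divergent.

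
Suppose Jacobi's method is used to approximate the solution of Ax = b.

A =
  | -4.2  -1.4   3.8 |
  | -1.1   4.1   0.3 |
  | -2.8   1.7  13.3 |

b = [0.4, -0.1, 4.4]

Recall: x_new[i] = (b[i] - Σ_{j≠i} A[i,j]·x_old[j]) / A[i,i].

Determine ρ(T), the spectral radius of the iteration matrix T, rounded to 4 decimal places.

0.4156

Write A = D+L+U with D = diag(-4.2, 4.1, 13.3).
Jacobi T = -D⁻¹(L+U): T[0,1] = -(-1.4)/(-4.2) = -0.3333; T[0,0] = 0.
  T[0,:] = [+0.0000 -0.3333 +0.9048]
  T[1,:] = [+0.2683 +0.0000 -0.0732]
  T[2,:] = [+0.2105 -0.1278 +0.0000]
moduli |λ_i(T)| = 0.4156, 0.2496, 0.2496.
ρ(T) = max|λ| = 0.4156; 0.4156 < 1: convergent.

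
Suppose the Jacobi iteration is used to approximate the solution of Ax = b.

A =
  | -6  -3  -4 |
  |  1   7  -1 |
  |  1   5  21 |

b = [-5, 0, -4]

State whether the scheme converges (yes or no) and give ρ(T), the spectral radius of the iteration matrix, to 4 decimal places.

yes, ρ = 0.3520

Split A = D + L + U, D = diag(-6, 7, 21).
Jacobi T = -D⁻¹(L+U): T[2,1] = -(5)/(21) = -0.2381; T[2,2] = 0.
  T[0,:] = [+0.0000, -0.5000, -0.6667]
  T[1,:] = [-0.1429, +0.0000, +0.1429]
  T[2,:] = [-0.0476, -0.2381, +0.0000]
eigenvalue magnitudes: 0.3520, 0.2340, 0.2340.
ρ = 0.3520; 0.3520 < 1: convergent.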